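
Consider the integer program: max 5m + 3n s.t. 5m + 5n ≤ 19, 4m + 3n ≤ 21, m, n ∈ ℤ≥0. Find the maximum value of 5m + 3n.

The continuous relaxation peaks at (3.8, 0) with value 19.00; rounding to a feasible lattice point costs some objective.
(m,n)=(3,0): 5·3+5·0=15≤19, 4·3+3·0=12≤21, objective 15.
(m,n)=(2,1): 5·2+5·1=15≤19, 4·2+3·1=11≤21, objective 13.
The best lattice point is (3,0), giving 15.

15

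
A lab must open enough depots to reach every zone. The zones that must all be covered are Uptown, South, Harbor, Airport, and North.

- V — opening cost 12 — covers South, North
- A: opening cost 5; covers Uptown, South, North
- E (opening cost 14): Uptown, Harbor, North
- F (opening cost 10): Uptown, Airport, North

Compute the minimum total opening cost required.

Choose A, E, and F: together they cover Uptown, South, Harbor, Airport, North — every zone.
Total opening cost: 5 + 14 + 10 = 29.

29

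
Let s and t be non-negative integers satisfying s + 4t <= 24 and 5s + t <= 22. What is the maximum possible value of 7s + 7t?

56

Relaxing integrality, the LP optimum is 59.68 at (s,t) = (3.37, 5.16), which is not an integer point.
(s,t)=(3,5) is feasible, giving 56.
(s,t)=(2,5) is feasible, giving 49.
(s,t)=(3,4) is feasible, giving 49.
No feasible integer point exceeds 56.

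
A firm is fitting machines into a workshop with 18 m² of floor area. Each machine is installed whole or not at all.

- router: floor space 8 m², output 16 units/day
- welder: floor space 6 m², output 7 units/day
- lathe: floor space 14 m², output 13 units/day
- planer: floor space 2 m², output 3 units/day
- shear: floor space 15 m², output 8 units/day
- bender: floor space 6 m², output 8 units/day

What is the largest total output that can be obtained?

Allowing fractional choices, the relaxed optimum would be about 29.3, but machines are indivisible.
router + bender: floor space 8 + 6 = 14 ≤ 18, output 16 + 8 = 24.
router + planer + bender: floor space 8 + 2 + 6 = 16 ≤ 18, output 16 + 3 + 8 = 27.
router + welder + planer: floor space 8 + 6 + 2 = 16 ≤ 18, output 16 + 7 + 3 = 26.
Best is router, planer, and bender with total output 27.

27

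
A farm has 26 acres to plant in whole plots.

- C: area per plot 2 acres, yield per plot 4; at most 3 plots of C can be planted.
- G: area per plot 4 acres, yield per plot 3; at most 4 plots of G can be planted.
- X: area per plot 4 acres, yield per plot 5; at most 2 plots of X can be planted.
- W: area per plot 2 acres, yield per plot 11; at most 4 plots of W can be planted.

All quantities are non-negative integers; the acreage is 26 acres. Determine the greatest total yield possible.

This is a bounded integer knapsack.
3×C, 2×G, 1×X, and 4×W: area 26 ≤ 26, yield 3·4 + 2·3 + 1·5 + 4·11 = 67.
3×C, 1×G, 2×X, and 4×W: area 26 ≤ 26, yield 3·4 + 1·3 + 2·5 + 4·11 = 69.
Best is 69.

69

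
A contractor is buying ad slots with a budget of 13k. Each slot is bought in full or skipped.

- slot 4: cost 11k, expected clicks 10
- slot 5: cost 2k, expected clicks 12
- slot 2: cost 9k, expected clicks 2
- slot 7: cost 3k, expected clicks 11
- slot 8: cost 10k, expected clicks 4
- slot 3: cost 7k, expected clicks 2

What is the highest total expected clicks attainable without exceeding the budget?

Treat it as a binary knapsack problem.
slot 5 + slot 7: cost 2 + 3 = 5 ≤ 13, expected clicks 12 + 11 = 23.
slot 4 + slot 5: cost 11 + 2 = 13 ≤ 13, expected clicks 10 + 12 = 22.
slot 5 + slot 7 + slot 3: cost 2 + 3 + 7 = 12 ≤ 13, expected clicks 12 + 11 + 2 = 25.
Best is slot 5, slot 7, and slot 3 with total expected clicks 25.

25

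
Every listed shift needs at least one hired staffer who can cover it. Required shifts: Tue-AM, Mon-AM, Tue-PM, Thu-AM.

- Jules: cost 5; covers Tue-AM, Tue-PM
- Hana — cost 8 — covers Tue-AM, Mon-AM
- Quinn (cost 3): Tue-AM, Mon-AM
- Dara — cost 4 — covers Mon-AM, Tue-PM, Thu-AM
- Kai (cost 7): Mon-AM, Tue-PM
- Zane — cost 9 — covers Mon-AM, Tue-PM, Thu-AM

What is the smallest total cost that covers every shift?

7

Choose Quinn and Dara: together they cover Tue-AM, Mon-AM, Tue-PM, Thu-AM — every shift.
Total cost: 3 + 4 = 7.
No cover costs less than 7.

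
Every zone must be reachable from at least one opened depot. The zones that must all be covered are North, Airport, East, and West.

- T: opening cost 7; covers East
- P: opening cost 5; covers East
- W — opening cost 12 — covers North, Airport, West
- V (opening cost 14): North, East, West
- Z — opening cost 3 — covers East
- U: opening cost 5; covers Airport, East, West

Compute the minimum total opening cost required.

15

Choose W and Z: together they cover North, Airport, East, West — every zone.
Total opening cost: 12 + 3 = 15.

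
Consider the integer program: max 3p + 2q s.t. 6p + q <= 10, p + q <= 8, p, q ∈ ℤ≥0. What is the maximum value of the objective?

16

(p,q)=(0,8): 6·0+1·8=8≤10, 1·0+1·8=8≤8, objective 16.
(p,q)=(0,7): 6·0+1·7=7≤10, 1·0+1·7=7≤8, objective 14.
The best lattice point is (0,8), giving 16.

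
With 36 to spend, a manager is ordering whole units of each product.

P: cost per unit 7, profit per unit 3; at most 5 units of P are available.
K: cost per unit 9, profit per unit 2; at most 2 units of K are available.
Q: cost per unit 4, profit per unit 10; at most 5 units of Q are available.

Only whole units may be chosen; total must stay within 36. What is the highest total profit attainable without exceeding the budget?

This is a bounded integer knapsack.
Take 2×P and 5×Q: cost 34 ≤ 36, profit 2·3 + 5·10 = 56.
Q has the best ratio (10/4) and is taken to its limit of 5; remaining capacity is filled optimally with the others.

56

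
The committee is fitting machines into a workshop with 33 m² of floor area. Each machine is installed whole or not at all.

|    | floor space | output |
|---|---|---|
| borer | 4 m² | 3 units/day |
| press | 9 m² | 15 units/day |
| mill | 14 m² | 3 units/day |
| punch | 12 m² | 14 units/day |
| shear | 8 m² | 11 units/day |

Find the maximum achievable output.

Treat it as a binary knapsack problem.
borer + press + punch: floor space 4 + 9 + 12 = 25 ≤ 33, output 3 + 15 + 14 = 32.
borer + press + punch + shear: floor space 4 + 9 + 12 + 8 = 33 ≤ 33, output 3 + 15 + 14 + 11 = 43.
press + punch + shear: floor space 9 + 12 + 8 = 29 ≤ 33, output 15 + 14 + 11 = 40.
Best is borer, press, punch, and shear with total output 43.

43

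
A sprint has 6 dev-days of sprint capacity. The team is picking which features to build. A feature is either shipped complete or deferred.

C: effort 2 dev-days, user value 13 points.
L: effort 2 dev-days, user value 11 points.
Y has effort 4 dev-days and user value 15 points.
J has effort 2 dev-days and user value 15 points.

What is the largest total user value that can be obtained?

This is an integer program with binary decision variables.
Y + J: effort 4 + 2 = 6 ≤ 6, user value 15 + 15 = 30.
C + L + J: effort 2 + 2 + 2 = 6 ≤ 6, user value 13 + 11 + 15 = 39.
C + J: effort 2 + 2 = 4 ≤ 6, user value 13 + 15 = 28.
Best is C, L, and J with total user value 39.

39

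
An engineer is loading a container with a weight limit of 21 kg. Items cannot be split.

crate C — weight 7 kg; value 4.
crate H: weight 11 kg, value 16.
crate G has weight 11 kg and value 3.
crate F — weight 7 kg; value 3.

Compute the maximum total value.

20

This is a 0-1 knapsack instance.
crate H: weight 11 ≤ 21, value 16.
crate C + crate H: weight 7 + 11 = 18 ≤ 21, value 4 + 16 = 20.
crate H + crate F: weight 11 + 7 = 18 ≤ 21, value 16 + 3 = 19.
Best is crate C and crate H with total value 20.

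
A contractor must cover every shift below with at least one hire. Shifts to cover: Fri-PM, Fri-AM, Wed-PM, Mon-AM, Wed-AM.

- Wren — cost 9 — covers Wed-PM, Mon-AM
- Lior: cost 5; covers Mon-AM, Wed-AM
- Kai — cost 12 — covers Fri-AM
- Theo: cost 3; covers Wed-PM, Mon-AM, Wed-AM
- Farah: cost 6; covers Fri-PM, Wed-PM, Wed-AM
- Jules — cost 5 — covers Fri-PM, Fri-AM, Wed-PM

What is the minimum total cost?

Choose Theo and Jules: together they cover Fri-PM, Fri-AM, Wed-PM, Mon-AM, Wed-AM — every shift.
Total cost: 3 + 5 = 8.
No cover costs less than 8.

8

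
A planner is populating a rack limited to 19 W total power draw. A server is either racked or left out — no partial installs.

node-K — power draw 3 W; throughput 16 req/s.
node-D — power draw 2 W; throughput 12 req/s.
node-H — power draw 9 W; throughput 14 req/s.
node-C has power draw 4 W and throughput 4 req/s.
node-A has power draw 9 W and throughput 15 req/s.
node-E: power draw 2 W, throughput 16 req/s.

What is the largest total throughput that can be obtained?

node-K + node-D + node-H + node-E: power draw 3 + 2 + 9 + 2 = 16 ≤ 19, throughput 16 + 12 + 14 + 16 = 58.
node-K + node-D + node-A + node-E: power draw 3 + 2 + 9 + 2 = 16 ≤ 19, throughput 16 + 12 + 15 + 16 = 59.
Best is node-K, node-D, node-A, and node-E with total throughput 59.

59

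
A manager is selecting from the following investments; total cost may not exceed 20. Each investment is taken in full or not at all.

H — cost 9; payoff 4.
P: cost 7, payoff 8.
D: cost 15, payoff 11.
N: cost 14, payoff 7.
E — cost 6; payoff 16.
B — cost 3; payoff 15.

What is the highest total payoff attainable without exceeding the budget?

This is a 0-1 knapsack instance.
Take P, E, and B: cost 7 + 6 + 3 = 16 ≤ 20, payoff 8 + 16 + 15 = 39.
No other feasible combination does better.

39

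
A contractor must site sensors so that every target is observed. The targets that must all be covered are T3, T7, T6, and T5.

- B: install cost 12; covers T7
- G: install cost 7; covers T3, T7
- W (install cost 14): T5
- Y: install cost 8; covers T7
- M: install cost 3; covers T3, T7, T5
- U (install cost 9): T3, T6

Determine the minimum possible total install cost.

12

Choose M and U: together they cover T3, T7, T6, T5 — every target.
Total install cost: 3 + 9 = 12.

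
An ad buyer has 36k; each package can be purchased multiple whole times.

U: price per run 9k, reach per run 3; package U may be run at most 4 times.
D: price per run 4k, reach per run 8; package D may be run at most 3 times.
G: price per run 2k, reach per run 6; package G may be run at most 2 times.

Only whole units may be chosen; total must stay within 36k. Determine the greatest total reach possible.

2×U, 3×D, and 2×G: price 34 ≤ 36, reach 2·3 + 3·8 + 2·6 = 42.
1×U, 3×D, and 2×G: price 25 ≤ 36, reach 1·3 + 3·8 + 2·6 = 39.
Best is 42.

42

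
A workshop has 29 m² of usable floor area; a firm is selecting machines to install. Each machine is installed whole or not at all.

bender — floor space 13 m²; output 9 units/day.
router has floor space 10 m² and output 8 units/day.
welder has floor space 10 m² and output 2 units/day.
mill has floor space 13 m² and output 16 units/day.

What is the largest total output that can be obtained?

Treat it as a binary knapsack problem.
Take bender and mill: floor space 13 + 13 = 26 ≤ 29, output 9 + 16 = 25.
No other feasible combination does better.

25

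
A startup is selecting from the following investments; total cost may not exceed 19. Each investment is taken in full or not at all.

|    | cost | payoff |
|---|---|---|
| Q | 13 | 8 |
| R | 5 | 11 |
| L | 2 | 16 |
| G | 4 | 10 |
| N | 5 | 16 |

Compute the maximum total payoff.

Take R, L, G, and N: cost 5 + 2 + 4 + 5 = 16 ≤ 19, payoff 11 + 16 + 10 + 16 = 53.
No other feasible combination does better.

53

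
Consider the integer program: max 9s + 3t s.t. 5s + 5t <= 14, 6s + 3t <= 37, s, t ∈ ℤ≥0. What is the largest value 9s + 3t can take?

Relaxing integrality, the LP optimum is 25.20 at (s,t) = (2.8, 0), which is not an integer point.
(s,t)=(2,0): 5·2+5·0=10≤14, 6·2+3·0=12≤37, objective 18.
(s,t)=(1,1): 5·1+5·1=10≤14, 6·1+3·1=9≤37, objective 12.
Maximum is 18 at (s,t)=(2,0).

18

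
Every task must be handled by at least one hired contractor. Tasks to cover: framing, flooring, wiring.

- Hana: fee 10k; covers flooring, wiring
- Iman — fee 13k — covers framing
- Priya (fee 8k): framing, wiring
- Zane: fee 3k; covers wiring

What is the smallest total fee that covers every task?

18

Choose Hana and Priya: together they cover framing, flooring, wiring — every task.
Total fee: 10 + 8 = 18.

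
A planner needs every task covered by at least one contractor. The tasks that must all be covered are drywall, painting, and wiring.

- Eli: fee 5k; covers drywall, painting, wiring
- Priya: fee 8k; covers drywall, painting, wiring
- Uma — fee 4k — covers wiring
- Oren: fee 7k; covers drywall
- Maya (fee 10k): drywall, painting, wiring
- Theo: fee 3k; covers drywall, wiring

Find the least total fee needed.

This is a weighted set-cover instance.
The greedy cost-per-new-task heuristic would pick Theo and Eli for 8, but a cheaper cover exists.
Eli alone covers drywall, painting, wiring — every task.
Total fee: 5.
No cover costs less than 5.

5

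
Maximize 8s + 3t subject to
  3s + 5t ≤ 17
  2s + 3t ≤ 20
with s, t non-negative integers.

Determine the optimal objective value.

Relaxing integrality, the LP optimum is 45.33 at (s,t) = (5.67, 0), which is not an integer point.
(s,t)=(5,0): 3·5+5·0=15≤17, 2·5+3·0=10≤20, objective 40.
(s,t)=(4,1): 3·4+5·1=17≤17, 2·4+3·1=11≤20, objective 35.
The best lattice point is (5,0), giving 40.

40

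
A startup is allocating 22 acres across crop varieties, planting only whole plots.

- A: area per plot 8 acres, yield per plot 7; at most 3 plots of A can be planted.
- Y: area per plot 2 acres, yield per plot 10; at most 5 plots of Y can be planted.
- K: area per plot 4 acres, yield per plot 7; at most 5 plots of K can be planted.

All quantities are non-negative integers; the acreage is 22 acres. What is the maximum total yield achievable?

71

Y has the best ratio (10/2); taking only Y gives at most 5×10 = 50 (stopped by the supply cap of 5).
Mixing does better — 5×Y and 3×K: area 22 ≤ 22, yield 5·10 + 3·7 = 71.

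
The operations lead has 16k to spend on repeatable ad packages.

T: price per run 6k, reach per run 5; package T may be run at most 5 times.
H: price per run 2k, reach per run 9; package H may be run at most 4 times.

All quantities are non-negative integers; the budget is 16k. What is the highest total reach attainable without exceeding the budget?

1×T and 4×H: price 14 ≤ 16, reach 1·5 + 4·9 = 41.
4×H: price 8 ≤ 16, reach 4·9 = 36.
Best is 41.

41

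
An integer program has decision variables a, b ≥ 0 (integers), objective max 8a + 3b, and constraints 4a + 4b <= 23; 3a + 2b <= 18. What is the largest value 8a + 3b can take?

(a,b)=(5,0) is feasible, giving 40.
(a,b)=(4,1) is feasible, giving 35.
(a,b)=(4,0) is feasible, giving 32.
Maximum is 40 at (a,b)=(5,0).

40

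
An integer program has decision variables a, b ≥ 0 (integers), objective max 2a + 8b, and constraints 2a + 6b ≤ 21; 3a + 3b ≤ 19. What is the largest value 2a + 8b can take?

26

(a,b)=(1,3): 2·1+6·3=20≤21, 3·1+3·3=12≤19, objective 26.
(a,b)=(0,3): 2·0+6·3=18≤21, 3·0+3·3=9≤19, objective 24.
(a,b)=(2,2): 2·2+6·2=16≤21, 3·2+3·2=12≤19, objective 20.
(a,b)=(1,2): 2·1+6·2=14≤21, 3·1+3·2=9≤19, objective 18.
No feasible integer point exceeds 26.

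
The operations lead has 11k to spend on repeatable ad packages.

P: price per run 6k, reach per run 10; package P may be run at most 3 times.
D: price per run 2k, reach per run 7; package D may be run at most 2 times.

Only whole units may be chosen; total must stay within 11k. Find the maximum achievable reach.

This is a bounded integer knapsack.
1×P and 2×D: price 10 ≤ 11, reach 1·10 + 2·7 = 24.
1×P and 1×D: price 8 ≤ 11, reach 1·10 + 1·7 = 17.
Best is 24.

24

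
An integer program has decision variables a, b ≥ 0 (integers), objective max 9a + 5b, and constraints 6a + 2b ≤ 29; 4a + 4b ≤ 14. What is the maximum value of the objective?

27

Relaxing integrality, the LP optimum is 31.50 at (a,b) = (3.5, 0), which is not an integer point.
(a,b)=(3,0): 6·3+2·0=18≤29, 4·3+4·0=12≤14, objective 27.
(a,b)=(2,1): 6·2+2·1=14≤29, 4·2+4·1=12≤14, objective 23.
(a,b)=(2,0): 6·2+2·0=12≤29, 4·2+4·0=8≤14, objective 18.
No feasible integer point exceeds 27.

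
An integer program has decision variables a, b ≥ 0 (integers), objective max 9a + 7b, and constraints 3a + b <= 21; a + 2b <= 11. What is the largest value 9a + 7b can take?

68

The continuous relaxation peaks at (6.2, 2.4) with value 72.60; rounding to a feasible lattice point costs some objective.
(a,b)=(6,2): 3·6+1·2=20≤21, 1·6+2·2=10≤11, objective 68.
(a,b)=(5,3): 3·5+1·3=18≤21, 1·5+2·3=11≤11, objective 66.
(a,b)=(6,1): 3·6+1·1=19≤21, 1·6+2·1=8≤11, objective 61.
(a,b)=(5,2): 3·5+1·2=17≤21, 1·5+2·2=9≤11, objective 59.
The best lattice point is (6,2), giving 68.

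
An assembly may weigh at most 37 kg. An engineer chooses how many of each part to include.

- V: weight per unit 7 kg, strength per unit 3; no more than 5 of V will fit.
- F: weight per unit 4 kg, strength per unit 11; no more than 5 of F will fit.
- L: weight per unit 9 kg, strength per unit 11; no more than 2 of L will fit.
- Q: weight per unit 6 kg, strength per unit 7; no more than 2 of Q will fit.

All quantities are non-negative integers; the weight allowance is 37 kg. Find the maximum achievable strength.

This is a bounded integer knapsack.
F has the best ratio (11/4); taking only F gives at most 5×11 = 55 (stopped by the supply cap of 5).
Mixing does better — 5×F, 1×L, and 1×Q: weight 35 ≤ 37, strength 5·11 + 1·11 + 1·7 = 73.

73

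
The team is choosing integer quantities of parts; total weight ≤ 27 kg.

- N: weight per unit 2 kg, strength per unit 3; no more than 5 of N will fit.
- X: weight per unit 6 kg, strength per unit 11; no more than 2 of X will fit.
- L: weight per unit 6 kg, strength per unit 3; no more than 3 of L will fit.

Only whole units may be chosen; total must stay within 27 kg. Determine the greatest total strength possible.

37

X has the best ratio (11/6); taking only X gives at most 2×11 = 22 (stopped by the supply cap of 2).
Mixing does better — 4×N, 2×X, and 1×L: weight 26 ≤ 27, strength 4·3 + 2·11 + 1·3 = 37.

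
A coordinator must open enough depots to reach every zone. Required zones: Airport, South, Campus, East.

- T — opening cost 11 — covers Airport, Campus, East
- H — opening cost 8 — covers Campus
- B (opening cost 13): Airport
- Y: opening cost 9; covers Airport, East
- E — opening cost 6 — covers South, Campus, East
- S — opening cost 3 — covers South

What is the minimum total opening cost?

14

The greedy cost-per-new-zone heuristic would pick E and Y for 15, but a cheaper cover exists.
Choose T and S: together they cover Airport, South, Campus, East — every zone.
Total opening cost: 11 + 3 = 14.
No cover costs less than 14.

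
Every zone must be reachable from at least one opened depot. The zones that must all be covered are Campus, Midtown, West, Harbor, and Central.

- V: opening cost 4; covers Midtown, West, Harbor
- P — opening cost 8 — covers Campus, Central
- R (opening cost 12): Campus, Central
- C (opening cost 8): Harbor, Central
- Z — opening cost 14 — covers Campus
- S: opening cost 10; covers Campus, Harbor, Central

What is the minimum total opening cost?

12

Choose V and P: together they cover Campus, Midtown, West, Harbor, Central — every zone.
Total opening cost: 4 + 8 = 12.
No cover costs less than 12.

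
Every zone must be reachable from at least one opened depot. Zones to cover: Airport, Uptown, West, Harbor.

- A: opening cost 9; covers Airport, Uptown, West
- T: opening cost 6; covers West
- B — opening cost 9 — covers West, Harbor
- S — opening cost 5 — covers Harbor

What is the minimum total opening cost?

14

This is a weighted set-cover instance.
Choose A and S: together they cover Airport, Uptown, West, Harbor — every zone.
Total opening cost: 9 + 5 = 14.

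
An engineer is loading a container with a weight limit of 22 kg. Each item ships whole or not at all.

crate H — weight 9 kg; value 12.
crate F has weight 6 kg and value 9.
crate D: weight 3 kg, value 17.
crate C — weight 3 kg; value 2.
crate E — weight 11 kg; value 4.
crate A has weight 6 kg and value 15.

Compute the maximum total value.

46

crate H + crate D + crate C + crate A: weight 9 + 3 + 3 + 6 = 21 ≤ 22, value 12 + 17 + 2 + 15 = 46.
crate H + crate D + crate A: weight 9 + 3 + 6 = 18 ≤ 22, value 12 + 17 + 15 = 44.
crate F + crate D + crate C + crate A: weight 6 + 3 + 3 + 6 = 18 ≤ 22, value 9 + 17 + 2 + 15 = 43.
Best is crate H, crate D, crate C, and crate A with total value 46.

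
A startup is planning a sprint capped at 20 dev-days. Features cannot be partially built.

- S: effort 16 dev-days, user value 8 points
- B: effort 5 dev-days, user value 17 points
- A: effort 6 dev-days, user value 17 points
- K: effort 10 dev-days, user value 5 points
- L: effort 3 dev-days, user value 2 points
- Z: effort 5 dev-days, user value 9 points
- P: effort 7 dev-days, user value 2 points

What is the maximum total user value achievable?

45

B + A + L + Z: effort 5 + 6 + 3 + 5 = 19 ≤ 20, user value 17 + 17 + 2 + 9 = 45.
B + A + Z: effort 5 + 6 + 5 = 16 ≤ 20, user value 17 + 17 + 9 = 43.
B + A + L: effort 5 + 6 + 3 = 14 ≤ 20, user value 17 + 17 + 2 = 36.
Best is B, A, L, and Z with total user value 45.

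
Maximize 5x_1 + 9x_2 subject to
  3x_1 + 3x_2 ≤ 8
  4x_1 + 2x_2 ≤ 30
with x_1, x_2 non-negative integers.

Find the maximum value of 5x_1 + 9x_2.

The continuous relaxation peaks at (0, 2.67) with value 24.00; rounding to a feasible lattice point costs some objective.
(x_1,x_2)=(0,2): 3·0+3·2=6≤8, 4·0+2·2=4≤30, objective 18.
(x_1,x_2)=(1,1): 3·1+3·1=6≤8, 4·1+2·1=6≤30, objective 14.
(x_1,x_2)=(0,1): 3·0+3·1=3≤8, 4·0+2·1=2≤30, objective 9.
No feasible integer point exceeds 18.

18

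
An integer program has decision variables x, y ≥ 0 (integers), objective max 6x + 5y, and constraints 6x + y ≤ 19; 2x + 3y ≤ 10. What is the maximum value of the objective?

Relaxing integrality, the LP optimum is 24.50 at (x,y) = (2.94, 1.38), which is not an integer point.
(x,y)=(3,1): 6·3+1·1=19≤19, 2·3+3·1=9≤10, objective 23.
(x,y)=(2,2): 6·2+1·2=14≤19, 2·2+3·2=10≤10, objective 22.
Maximum is 23 at (x,y)=(3,1).

23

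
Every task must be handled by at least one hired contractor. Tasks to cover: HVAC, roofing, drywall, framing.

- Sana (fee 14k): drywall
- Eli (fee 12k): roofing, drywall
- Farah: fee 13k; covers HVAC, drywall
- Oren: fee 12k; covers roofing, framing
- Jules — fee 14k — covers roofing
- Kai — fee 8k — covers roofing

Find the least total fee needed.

This is an integer covering problem.
The greedy cost-per-new-task heuristic would pick Eli, Oren, and Farah for 37, but a cheaper cover exists.
Choose Farah and Oren: together they cover HVAC, roofing, drywall, framing — every task.
Total fee: 13 + 12 = 25.
No cover costs less than 25.

25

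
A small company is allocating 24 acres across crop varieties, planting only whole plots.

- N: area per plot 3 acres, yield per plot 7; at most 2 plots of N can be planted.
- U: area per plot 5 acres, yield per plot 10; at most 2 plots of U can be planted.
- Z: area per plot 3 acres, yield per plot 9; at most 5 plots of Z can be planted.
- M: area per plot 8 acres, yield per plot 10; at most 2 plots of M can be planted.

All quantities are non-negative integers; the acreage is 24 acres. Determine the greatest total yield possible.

62

1×N, 1×U, and 5×Z: area 23 ≤ 24, yield 1·7 + 1·10 + 5·9 = 62.
2×N, 1×U, and 4×Z: area 23 ≤ 24, yield 2·7 + 1·10 + 4·9 = 60.
Best is 62.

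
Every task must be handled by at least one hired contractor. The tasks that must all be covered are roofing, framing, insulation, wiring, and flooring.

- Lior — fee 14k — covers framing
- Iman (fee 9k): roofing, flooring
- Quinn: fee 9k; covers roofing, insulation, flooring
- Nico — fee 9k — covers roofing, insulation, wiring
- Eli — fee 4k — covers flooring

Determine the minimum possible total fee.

Choose Lior, Nico, and Eli: together they cover roofing, framing, insulation, wiring, flooring — every task.
Total fee: 14 + 9 + 4 = 27.

27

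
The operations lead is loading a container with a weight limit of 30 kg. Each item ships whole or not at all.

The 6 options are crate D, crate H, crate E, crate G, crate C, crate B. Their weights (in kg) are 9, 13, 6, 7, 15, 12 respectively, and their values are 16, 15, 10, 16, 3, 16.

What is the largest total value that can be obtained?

This is a 0-1 knapsack instance.
Allowing fractional choices, the relaxed optimum would be about 52.7, but items are indivisible.
crate D + crate E + crate G: weight 9 + 6 + 7 = 22 ≤ 30, value 16 + 10 + 16 = 42.
crate D + crate G + crate B: weight 9 + 7 + 12 = 28 ≤ 30, value 16 + 16 + 16 = 48.
crate D + crate H + crate G: weight 9 + 13 + 7 = 29 ≤ 30, value 16 + 15 + 16 = 47.
Best is crate D, crate G, and crate B with total value 48.

48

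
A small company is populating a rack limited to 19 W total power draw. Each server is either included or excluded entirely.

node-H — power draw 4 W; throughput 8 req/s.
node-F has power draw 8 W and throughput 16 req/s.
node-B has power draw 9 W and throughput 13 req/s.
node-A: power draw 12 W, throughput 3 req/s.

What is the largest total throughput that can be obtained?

Allowing fractional choices, the relaxed optimum would be about 34.1, but servers are indivisible.
node-H + node-F: power draw 4 + 8 = 12 ≤ 19, throughput 8 + 16 = 24.
node-H + node-B: power draw 4 + 9 = 13 ≤ 19, throughput 8 + 13 = 21.
node-F + node-B: power draw 8 + 9 = 17 ≤ 19, throughput 16 + 13 = 29.
Best is node-F and node-B with total throughput 29.

29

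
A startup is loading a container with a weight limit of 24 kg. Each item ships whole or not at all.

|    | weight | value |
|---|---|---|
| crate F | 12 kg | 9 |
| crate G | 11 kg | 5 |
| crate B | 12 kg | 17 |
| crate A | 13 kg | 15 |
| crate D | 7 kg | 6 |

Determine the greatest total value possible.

This is a 0-1 knapsack instance.
Allowing fractional choices, the relaxed optimum would be about 30.8, but items are indivisible.
crate B + crate D: weight 12 + 7 = 19 ≤ 24, value 17 + 6 = 23.
crate F + crate B: weight 12 + 12 = 24 ≤ 24, value 9 + 17 = 26.
Best is crate F and crate B with total value 26.

26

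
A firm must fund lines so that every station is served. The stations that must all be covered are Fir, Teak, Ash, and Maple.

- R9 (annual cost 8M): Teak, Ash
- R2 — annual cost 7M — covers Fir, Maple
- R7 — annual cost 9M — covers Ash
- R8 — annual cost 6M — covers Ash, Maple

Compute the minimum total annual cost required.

15

The greedy cost-per-new-station heuristic would pick R8, R2, and R9 for 21, but a cheaper cover exists.
Choose R9 and R2: together they cover Fir, Teak, Ash, Maple — every station.
Total annual cost: 8 + 7 = 15.
No cover costs less than 15.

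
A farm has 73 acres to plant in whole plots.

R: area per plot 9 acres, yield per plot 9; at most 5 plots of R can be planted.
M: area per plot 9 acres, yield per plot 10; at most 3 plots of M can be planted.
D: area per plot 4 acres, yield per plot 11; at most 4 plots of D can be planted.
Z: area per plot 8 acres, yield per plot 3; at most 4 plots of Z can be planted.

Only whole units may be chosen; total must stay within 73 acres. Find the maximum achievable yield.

4×R, 2×M, and 4×D: area 70 ≤ 73, yield 4·9 + 2·10 + 4·11 = 100.
3×R, 3×M, and 4×D: area 70 ≤ 73, yield 3·9 + 3·10 + 4·11 = 101.
Best is 101.

101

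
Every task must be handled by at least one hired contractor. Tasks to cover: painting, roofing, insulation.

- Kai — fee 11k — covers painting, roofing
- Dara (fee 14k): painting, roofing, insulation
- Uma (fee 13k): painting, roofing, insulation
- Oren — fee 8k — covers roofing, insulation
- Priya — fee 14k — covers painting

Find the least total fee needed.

This is an integer covering problem.
Uma alone covers painting, roofing, insulation — every task.
Total fee: 13.

13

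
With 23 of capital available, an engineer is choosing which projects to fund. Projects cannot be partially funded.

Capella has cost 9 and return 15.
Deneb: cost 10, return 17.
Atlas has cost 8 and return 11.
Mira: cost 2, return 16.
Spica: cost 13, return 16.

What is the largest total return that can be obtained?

Allowing fractional choices, the relaxed optimum would be about 50.8, but projects are indivisible.
Atlas + Mira + Spica: cost 8 + 2 + 13 = 23 ≤ 23, return 11 + 16 + 16 = 43.
Deneb + Atlas + Mira: cost 10 + 8 + 2 = 20 ≤ 23, return 17 + 11 + 16 = 44.
Capella + Deneb + Mira: cost 9 + 10 + 2 = 21 ≤ 23, return 15 + 17 + 16 = 48.
Best is Capella, Deneb, and Mira with total return 48.

48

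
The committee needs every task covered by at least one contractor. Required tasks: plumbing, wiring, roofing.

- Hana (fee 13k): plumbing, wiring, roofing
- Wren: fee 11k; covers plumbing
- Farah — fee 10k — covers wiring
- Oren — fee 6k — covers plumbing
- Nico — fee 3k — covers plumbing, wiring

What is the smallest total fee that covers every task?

The greedy cost-per-new-task heuristic would pick Nico and Hana for 16, but a cheaper cover exists.
Hana alone covers plumbing, wiring, roofing — every task.
Total fee: 13.
No cover costs less than 13.

13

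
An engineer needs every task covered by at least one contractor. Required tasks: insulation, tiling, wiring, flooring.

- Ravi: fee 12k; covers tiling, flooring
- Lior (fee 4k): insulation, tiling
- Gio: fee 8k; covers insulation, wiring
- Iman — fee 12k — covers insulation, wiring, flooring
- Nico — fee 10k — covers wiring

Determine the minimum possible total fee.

16

Choose Lior and Iman: together they cover insulation, tiling, wiring, flooring — every task.
Total fee: 4 + 12 = 16.
No cover costs less than 16.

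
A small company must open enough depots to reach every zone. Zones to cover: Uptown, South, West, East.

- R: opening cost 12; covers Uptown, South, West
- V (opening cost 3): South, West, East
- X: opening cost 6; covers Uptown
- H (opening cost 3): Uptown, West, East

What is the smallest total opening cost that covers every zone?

This is a weighted set-cover instance.
Choose V and H: together they cover Uptown, South, West, East — every zone.
Total opening cost: 3 + 3 = 6.
No cover costs less than 6.

6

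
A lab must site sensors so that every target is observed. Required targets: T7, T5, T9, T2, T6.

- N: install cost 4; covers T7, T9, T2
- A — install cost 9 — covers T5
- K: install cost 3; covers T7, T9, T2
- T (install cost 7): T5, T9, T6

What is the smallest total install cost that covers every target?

10

Choose K and T: together they cover T7, T5, T9, T2, T6 — every target.
Total install cost: 3 + 7 = 10.
No cover costs less than 10.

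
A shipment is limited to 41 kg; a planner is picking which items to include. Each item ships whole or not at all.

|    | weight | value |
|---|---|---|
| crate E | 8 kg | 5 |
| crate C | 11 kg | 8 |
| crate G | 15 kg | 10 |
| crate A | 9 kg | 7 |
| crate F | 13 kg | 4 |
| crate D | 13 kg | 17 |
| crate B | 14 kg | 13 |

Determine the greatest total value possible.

38

crate C + crate D + crate B: weight 11 + 13 + 14 = 38 ≤ 41, value 8 + 17 + 13 = 38.
crate A + crate D + crate B: weight 9 + 13 + 14 = 36 ≤ 41, value 7 + 17 + 13 = 37.
Best is crate C, crate D, and crate B with total value 38.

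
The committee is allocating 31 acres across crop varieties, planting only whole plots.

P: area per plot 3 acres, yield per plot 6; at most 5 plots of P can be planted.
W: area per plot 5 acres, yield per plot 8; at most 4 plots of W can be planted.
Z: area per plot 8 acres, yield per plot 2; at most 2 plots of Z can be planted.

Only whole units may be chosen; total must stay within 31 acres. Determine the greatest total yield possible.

54

Take 5×P and 3×W: area 30 ≤ 31, yield 5·6 + 3·8 = 54.
P has the best ratio (6/3) and is taken to its limit of 5; remaining capacity is filled optimally with the others.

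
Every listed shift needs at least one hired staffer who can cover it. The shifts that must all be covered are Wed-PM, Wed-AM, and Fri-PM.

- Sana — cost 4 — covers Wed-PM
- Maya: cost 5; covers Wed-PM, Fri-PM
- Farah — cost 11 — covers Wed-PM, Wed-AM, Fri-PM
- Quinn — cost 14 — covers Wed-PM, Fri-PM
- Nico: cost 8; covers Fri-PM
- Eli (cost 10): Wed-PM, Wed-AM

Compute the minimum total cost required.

This is an integer covering problem.
The greedy cost-per-new-shift heuristic would pick Maya and Eli for 15, but a cheaper cover exists.
Farah alone covers Wed-PM, Wed-AM, Fri-PM — every shift.
Total cost: 11.
No cover costs less than 11.

11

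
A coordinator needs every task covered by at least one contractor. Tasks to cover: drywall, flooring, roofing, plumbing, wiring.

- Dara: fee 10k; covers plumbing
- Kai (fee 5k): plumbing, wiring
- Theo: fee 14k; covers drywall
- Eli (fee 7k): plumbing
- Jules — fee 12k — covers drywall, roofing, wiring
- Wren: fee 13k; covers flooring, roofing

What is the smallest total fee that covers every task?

Choose Kai, Jules, and Wren: together they cover drywall, flooring, roofing, plumbing, wiring — every task.
Total fee: 5 + 12 + 13 = 30.
No cover costs less than 30.

30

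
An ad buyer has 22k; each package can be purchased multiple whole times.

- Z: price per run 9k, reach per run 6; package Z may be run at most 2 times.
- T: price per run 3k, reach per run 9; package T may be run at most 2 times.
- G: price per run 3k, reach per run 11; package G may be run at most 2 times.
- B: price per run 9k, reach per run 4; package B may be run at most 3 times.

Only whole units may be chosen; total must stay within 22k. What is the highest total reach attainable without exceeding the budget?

46

2×T, 2×G, and 1×B: price 21 ≤ 22, reach 2·9 + 2·11 + 1·4 = 44.
1×Z, 2×T, and 2×G: price 21 ≤ 22, reach 1·6 + 2·9 + 2·11 = 46.
Best is 46.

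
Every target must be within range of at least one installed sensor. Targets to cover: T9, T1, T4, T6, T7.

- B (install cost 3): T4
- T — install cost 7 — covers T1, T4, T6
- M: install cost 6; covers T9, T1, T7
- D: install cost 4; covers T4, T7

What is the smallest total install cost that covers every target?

The greedy cost-per-new-target heuristic would pick M, B, and T for 16, but a cheaper cover exists.
Choose T and M: together they cover T9, T1, T4, T6, T7 — every target.
Total install cost: 7 + 6 = 13.
No cover costs less than 13.

13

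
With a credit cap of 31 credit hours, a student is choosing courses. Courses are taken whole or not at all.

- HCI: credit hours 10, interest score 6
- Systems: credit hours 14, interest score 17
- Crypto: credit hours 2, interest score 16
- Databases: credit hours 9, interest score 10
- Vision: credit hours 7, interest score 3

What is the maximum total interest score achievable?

43

Allowing fractional choices, the relaxed optimum would be about 46.6, but courses are indivisible.
Systems + Crypto + Databases: credit hours 14 + 2 + 9 = 25 ≤ 31, interest score 17 + 16 + 10 = 43.
HCI + Systems + Crypto: credit hours 10 + 14 + 2 = 26 ≤ 31, interest score 6 + 17 + 16 = 39.
Best is Systems, Crypto, and Databases with total interest score 43.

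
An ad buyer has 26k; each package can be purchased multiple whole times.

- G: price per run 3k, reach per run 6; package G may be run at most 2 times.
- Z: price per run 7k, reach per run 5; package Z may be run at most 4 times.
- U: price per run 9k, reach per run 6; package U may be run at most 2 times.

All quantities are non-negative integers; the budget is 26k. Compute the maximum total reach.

24

G has the best ratio (6/3); taking only G gives at most 2×6 = 12 (stopped by the supply cap of 2).
Mixing does better — 2×G and 2×U: price 24 ≤ 26, reach 2·6 + 2·6 = 24.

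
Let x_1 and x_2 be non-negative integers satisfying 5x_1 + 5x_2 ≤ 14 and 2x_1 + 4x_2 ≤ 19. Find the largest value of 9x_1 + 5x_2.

18

Relaxing integrality, the LP optimum is 25.20 at (x_1,x_2) = (2.8, 0), which is not an integer point.
(x_1,x_2)=(2,0) is feasible, giving 18.
(x_1,x_2)=(1,1) is feasible, giving 14.
(x_1,x_2)=(1,0) is feasible, giving 9.
Maximum is 18 at (x_1,x_2)=(2,0).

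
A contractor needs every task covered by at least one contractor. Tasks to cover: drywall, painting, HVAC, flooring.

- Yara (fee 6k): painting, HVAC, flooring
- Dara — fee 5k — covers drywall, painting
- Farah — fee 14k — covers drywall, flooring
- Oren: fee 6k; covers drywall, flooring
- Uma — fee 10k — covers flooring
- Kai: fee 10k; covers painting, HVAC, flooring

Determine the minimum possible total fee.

11

Choose Yara and Dara: together they cover drywall, painting, HVAC, flooring — every task.
Total fee: 6 + 5 = 11.
No cover costs less than 11.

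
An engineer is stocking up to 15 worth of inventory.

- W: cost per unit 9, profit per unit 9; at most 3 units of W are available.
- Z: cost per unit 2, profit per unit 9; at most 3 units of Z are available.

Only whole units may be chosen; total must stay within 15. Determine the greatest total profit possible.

1×W and 3×Z: cost 15 ≤ 15, profit 1·9 + 3·9 = 36.
3×Z: cost 6 ≤ 15, profit 3·9 = 27.
Best is 36.

36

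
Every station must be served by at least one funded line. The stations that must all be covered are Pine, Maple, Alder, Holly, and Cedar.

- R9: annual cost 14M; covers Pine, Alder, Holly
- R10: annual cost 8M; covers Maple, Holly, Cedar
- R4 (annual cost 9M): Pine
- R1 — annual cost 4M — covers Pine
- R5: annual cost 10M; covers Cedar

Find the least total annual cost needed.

22

This is a weighted set-cover instance.
The greedy cost-per-new-station heuristic would pick R10, R1, and R9 for 26, but a cheaper cover exists.
Choose R9 and R10: together they cover Pine, Maple, Alder, Holly, Cedar — every station.
Total annual cost: 14 + 8 = 22.
No cover costs less than 22.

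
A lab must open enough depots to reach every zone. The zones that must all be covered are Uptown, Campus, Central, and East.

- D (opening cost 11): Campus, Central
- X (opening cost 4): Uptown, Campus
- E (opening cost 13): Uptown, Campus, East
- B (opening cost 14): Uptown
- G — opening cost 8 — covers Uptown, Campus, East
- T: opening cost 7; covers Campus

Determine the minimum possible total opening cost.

This is an integer covering problem.
Choose D and G: together they cover Uptown, Campus, Central, East — every zone.
Total opening cost: 11 + 8 = 19.

19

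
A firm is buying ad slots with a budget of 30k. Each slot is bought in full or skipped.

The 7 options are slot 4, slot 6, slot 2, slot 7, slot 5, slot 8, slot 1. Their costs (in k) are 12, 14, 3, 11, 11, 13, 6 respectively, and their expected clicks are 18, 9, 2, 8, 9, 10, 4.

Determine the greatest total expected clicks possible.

Allowing fractional choices, the relaxed optimum would be about 32.4, but ad slots are indivisible.
slot 4 + slot 5 + slot 1: cost 12 + 11 + 6 = 29 ≤ 30, expected clicks 18 + 9 + 4 = 31.
slot 4 + slot 2 + slot 8: cost 12 + 3 + 13 = 28 ≤ 30, expected clicks 18 + 2 + 10 = 30.
Best is slot 4, slot 5, and slot 1 with total expected clicks 31.

31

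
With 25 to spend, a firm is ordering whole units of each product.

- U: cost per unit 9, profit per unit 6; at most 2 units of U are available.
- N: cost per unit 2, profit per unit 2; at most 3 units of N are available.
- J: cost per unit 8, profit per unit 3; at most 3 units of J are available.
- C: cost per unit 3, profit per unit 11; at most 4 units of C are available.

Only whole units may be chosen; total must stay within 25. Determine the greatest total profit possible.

54

C has the best ratio (11/3); taking only C gives at most 4×11 = 44 (stopped by the supply cap of 4).
Mixing does better — 1×U, 2×N, and 4×C: cost 25 ≤ 25, profit 1·6 + 2·2 + 4·11 = 54.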